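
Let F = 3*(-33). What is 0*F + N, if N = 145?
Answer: 145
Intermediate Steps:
F = -99
0*F + N = 0*(-99) + 145 = 0 + 145 = 145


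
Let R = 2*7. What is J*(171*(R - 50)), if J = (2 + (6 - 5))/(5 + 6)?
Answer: -18468/11 ≈ -1678.9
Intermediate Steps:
R = 14
J = 3/11 (J = (2 + 1)/11 = 3*(1/11) = 3/11 ≈ 0.27273)
J*(171*(R - 50)) = 3*(171*(14 - 50))/11 = 3*(171*(-36))/11 = (3/11)*(-6156) = -18468/11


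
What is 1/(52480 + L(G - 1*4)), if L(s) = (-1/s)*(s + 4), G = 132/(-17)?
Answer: 50/2623967 ≈ 1.9055e-5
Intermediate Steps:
G = -132/17 (G = 132*(-1/17) = -132/17 ≈ -7.7647)
L(s) = -(4 + s)/s (L(s) = (-1/s)*(4 + s) = -(4 + s)/s)
1/(52480 + L(G - 1*4)) = 1/(52480 + (-4 - (-132/17 - 1*4))/(-132/17 - 1*4)) = 1/(52480 + (-4 - (-132/17 - 4))/(-132/17 - 4)) = 1/(52480 + (-4 - 1*(-200/17))/(-200/17)) = 1/(52480 - 17*(-4 + 200/17)/200) = 1/(52480 - 17/200*132/17) = 1/(52480 - 33/50) = 1/(2623967/50) = 50/2623967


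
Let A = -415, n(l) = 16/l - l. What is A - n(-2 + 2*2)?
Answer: -421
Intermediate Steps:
n(l) = -l + 16/l
A - n(-2 + 2*2) = -415 - (-(-2 + 2*2) + 16/(-2 + 2*2)) = -415 - (-(-2 + 4) + 16/(-2 + 4)) = -415 - (-1*2 + 16/2) = -415 - (-2 + 16*(½)) = -415 - (-2 + 8) = -415 - 1*6 = -415 - 6 = -421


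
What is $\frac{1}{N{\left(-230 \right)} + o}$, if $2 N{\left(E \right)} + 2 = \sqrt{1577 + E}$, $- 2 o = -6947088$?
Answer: $\frac{13894172}{48262003890049} - \frac{2 \sqrt{1347}}{48262003890049} \approx 2.8789 \cdot 10^{-7}$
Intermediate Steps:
$o = 3473544$ ($o = \left(- \frac{1}{2}\right) \left(-6947088\right) = 3473544$)
$N{\left(E \right)} = -1 + \frac{\sqrt{1577 + E}}{2}$
$\frac{1}{N{\left(-230 \right)} + o} = \frac{1}{\left(-1 + \frac{\sqrt{1577 - 230}}{2}\right) + 3473544} = \frac{1}{\left(-1 + \frac{\sqrt{1347}}{2}\right) + 3473544} = \frac{1}{3473543 + \frac{\sqrt{1347}}{2}}$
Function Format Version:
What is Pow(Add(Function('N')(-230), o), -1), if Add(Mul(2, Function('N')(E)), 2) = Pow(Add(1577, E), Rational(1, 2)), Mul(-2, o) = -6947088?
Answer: Add(Rational(13894172, 48262003890049), Mul(Rational(-2, 48262003890049), Pow(1347, Rational(1, 2)))) ≈ 2.8789e-7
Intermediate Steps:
o = 3473544 (o = Mul(Rational(-1, 2), -6947088) = 3473544)
Function('N')(E) = Add(-1, Mul(Rational(1, 2), Pow(Add(1577, E), Rational(1, 2))))
Pow(Add(Function('N')(-230), o), -1) = Pow(Add(Add(-1, Mul(Rational(1, 2), Pow(Add(1577, -230), Rational(1, 2)))), 3473544), -1) = Pow(Add(Add(-1, Mul(Rational(1, 2), Pow(1347, Rational(1, 2)))), 3473544), -1) = Pow(Add(3473543, Mul(Rational(1, 2), Pow(1347, Rational(1, 2)))), -1)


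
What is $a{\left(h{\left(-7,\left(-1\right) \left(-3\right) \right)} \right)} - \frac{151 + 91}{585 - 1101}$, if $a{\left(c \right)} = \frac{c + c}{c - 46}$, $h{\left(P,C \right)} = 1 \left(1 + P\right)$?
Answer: $\frac{2347}{3354} \approx 0.69976$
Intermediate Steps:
$h{\left(P,C \right)} = 1 + P$
$a{\left(c \right)} = \frac{2 c}{-46 + c}$
$a{\left(h{\left(-7,\left(-1\right) \left(-3\right) \right)} \right)} - \frac{151 + 91}{585 - 1101} = \frac{2 \left(1 - 7\right)}{-46 + \left(1 - 7\right)} - \frac{151 + 91}{585 - 1101} = 2 \left(-6\right) \frac{1}{-46 - 6} - \frac{242}{-516} = 2 \left(-6\right) \frac{1}{-52} - 242 \left(- \frac{1}{516}\right) = 2 \left(-6\right) \left(- \frac{1}{52}\right) - - \frac{121}{258} = \frac{3}{13} + \frac{121}{258} = \frac{2347}{3354}$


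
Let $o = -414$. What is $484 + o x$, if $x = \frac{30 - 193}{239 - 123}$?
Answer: $\frac{61813}{58} \approx 1065.7$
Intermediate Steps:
$x = - \frac{163}{116} \approx -1.4052$
$484 + o x = 484 - - \frac{33741}{58} = 484 + \frac{33741}{58} = \frac{61813}{58}$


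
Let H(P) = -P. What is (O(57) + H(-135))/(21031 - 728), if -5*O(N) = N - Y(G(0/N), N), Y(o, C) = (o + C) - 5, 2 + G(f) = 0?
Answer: 668/101515 ≈ 0.0065803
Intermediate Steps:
G(f) = -2 (G(f) = -2 + 0 = -2)
Y(o, C) = -5 + C + o (Y(o, C) = (C + o) - 5 = -5 + C + o)
O(N) = -7/5 (O(N) = -(N - (-5 + N - 2))/5 = -(N - (-7 + N))/5 = -(N + (7 - N))/5 = -⅕*7 = -7/5)
(O(57) + H(-135))/(21031 - 728) = (-7/5 - 1*(-135))/(21031 - 728) = (-7/5 + 135)/20303 = (668/5)*(1/20303) = 668/101515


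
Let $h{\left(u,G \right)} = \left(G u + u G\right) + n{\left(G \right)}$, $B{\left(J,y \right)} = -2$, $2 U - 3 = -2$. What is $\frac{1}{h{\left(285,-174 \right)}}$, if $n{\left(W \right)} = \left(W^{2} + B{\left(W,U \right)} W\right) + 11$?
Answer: $- \frac{1}{68545} \approx -1.4589 \cdot 10^{-5}$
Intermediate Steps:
$U = \frac{1}{2}$ ($U = \frac{3}{2} + \frac{1}{2} \left(-2\right) = \frac{3}{2} - 1 = \frac{1}{2} \approx 0.5$)
$n{\left(W \right)} = 11 + W^{2} - 2 W$ ($n{\left(W \right)} = \left(W^{2} - 2 W\right) + 11 = 11 + W^{2} - 2 W$)
$h{\left(u,G \right)} = 11 + G^{2} - 2 G + 2 G u$ ($h{\left(u,G \right)} = \left(G u + u G\right) + \left(11 + G^{2} - 2 G\right) = \left(G u + G u\right) + \left(11 + G^{2} - 2 G\right) = 2 G u + \left(11 + G^{2} - 2 G\right) = 11 + G^{2} - 2 G + 2 G u$)
$\frac{1}{h{\left(285,-174 \right)}} = \frac{1}{11 + \left(-174\right)^{2} - -348 + 2 \left(-174\right) 285} = \frac{1}{11 + 30276 + 348 - 99180} = \frac{1}{-68545} = - \frac{1}{68545}$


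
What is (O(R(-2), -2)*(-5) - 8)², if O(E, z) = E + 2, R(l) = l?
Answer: 64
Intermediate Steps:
O(E, z) = 2 + E
(O(R(-2), -2)*(-5) - 8)² = ((2 - 2)*(-5) - 8)² = (0*(-5) - 8)² = (0 - 8)² = (-8)² = 64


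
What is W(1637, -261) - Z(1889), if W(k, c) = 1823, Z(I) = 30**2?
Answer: 923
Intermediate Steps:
Z(I) = 900
W(1637, -261) - Z(1889) = 1823 - 1*900 = 1823 - 900 = 923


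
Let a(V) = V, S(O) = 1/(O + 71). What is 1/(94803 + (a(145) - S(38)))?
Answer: 109/10349331 ≈ 1.0532e-5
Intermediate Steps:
S(O) = 1/(71 + O)
1/(94803 + (a(145) - S(38))) = 1/(94803 + (145 - 1/(71 + 38))) = 1/(94803 + (145 - 1/109)) = 1/(94803 + 15804/109) = 1/(10349331/109) = 109/10349331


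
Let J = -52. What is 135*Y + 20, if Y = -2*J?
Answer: 14060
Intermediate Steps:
Y = 104 (Y = -2*(-52) = 104)
135*Y + 20 = 135*104 + 20 = 14040 + 20 = 14060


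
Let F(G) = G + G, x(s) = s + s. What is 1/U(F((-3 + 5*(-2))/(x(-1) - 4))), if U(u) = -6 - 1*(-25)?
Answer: 1/19 ≈ 0.052632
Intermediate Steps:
x(s) = 2*s
F(G) = 2*G
U(u) = 19 (U(u) = -6 + 25 = 19)
1/U(F((-3 + 5*(-2))/(x(-1) - 4))) = 1/19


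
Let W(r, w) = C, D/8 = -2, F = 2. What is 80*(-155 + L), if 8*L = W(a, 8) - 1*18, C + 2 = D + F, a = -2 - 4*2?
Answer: -12740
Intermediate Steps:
a = -10 (a = -2 - 8 = -10)
D = -16 (D = 8*(-2) = -16)
C = -16 (C = -2 + (-16 + 2) = -2 - 14 = -16)
W(r, w) = -16
L = -17/4 (L = (-16 - 1*18)/8 = (-16 - 18)/8 = (⅛)*(-34) = -17/4 ≈ -4.2500)
80*(-155 + L) = 80*(-155 - 17/4) = 80*(-637/4) = -12740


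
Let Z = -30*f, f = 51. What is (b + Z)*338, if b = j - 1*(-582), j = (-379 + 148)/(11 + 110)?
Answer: -3531762/11 ≈ -3.2107e+5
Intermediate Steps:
j = -21/11 (j = -231/121 = -231*1/121 = -21/11 ≈ -1.9091)
b = 6381/11 (b = -21/11 - 1*(-582) = -21/11 + 582 = 6381/11 ≈ 580.09)
Z = -1530 (Z = -30*51 = -1530)
(b + Z)*338 = (6381/11 - 1530)*338 = -10449/11*338 = -3531762/11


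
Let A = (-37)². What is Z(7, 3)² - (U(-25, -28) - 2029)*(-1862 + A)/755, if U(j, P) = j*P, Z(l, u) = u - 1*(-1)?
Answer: -643117/755 ≈ -851.81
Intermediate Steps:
Z(l, u) = 1 + u (Z(l, u) = u + 1 = 1 + u)
U(j, P) = P*j
A = 1369
Z(7, 3)² - (U(-25, -28) - 2029)*(-1862 + A)/755 = (1 + 3)² - (-28*(-25) - 2029)*(-1862 + 1369)/755 = 4² - (700 - 2029)*(-493)/755 = 16 - (-1329*(-493))/755 = 16 - 655197/755 = -643117/755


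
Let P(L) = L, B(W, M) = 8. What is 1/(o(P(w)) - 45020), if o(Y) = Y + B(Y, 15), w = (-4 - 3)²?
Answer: -1/44963 ≈ -2.2241e-5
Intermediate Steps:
w = 49 (w = (-7)² = 49)
o(Y) = 8 + Y (o(Y) = Y + 8 = 8 + Y)
1/(o(P(w)) - 45020) = 1/((8 + 49) - 45020) = 1/(57 - 45020) = 1/(-44963) = -1/44963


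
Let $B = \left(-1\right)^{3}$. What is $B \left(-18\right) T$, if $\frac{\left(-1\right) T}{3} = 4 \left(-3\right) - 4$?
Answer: $864$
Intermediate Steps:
$B = -1$
$T = 48$ ($T = - 3 \left(4 \left(-3\right) - 4\right) = - 3 \left(-12 - 4\right) = \left(-3\right) \left(-16\right) = 48$)
$B \left(-18\right) T = \left(-1\right) \left(-18\right) 48 = 18 \cdot 48 = 864$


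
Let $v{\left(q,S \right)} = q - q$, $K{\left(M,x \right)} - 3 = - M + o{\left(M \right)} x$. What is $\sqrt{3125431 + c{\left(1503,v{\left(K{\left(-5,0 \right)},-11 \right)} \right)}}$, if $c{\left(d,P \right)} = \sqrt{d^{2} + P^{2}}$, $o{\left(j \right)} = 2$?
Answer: $\sqrt{3126934} \approx 1768.3$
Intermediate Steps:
$K{\left(M,x \right)} = 3 - M + 2 x$ ($K{\left(M,x \right)} = 3 - \left(M - 2 x\right) = 3 - M + 2 x$)
$v{\left(q,S \right)} = 0$
$c{\left(d,P \right)} = \sqrt{P^{2} + d^{2}}$
$\sqrt{3125431 + c{\left(1503,v{\left(K{\left(-5,0 \right)},-11 \right)} \right)}} = \sqrt{3125431 + \sqrt{0^{2} + 1503^{2}}} = \sqrt{3125431 + \sqrt{0 + 2259009}} = \sqrt{3125431 + \sqrt{2259009}} = \sqrt{3125431 + 1503} = \sqrt{3126934}$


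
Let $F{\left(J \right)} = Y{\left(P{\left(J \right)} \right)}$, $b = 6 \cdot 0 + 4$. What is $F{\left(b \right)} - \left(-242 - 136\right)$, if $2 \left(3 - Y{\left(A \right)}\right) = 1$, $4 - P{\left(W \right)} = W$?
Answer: $\frac{761}{2} \approx 380.5$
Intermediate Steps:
$P{\left(W \right)} = 4 - W$
$b = 4$ ($b = 0 + 4 = 4$)
$Y{\left(A \right)} = \frac{5}{2}$ ($Y{\left(A \right)} = 3 - \frac{1}{2} = \frac{5}{2}$)
$F{\left(J \right)} = \frac{5}{2}$
$F{\left(b \right)} - \left(-242 - 136\right) = \frac{5}{2} - \left(-242 - 136\right) = \frac{5}{2} - -378 = \frac{5}{2} + 378 = \frac{761}{2}$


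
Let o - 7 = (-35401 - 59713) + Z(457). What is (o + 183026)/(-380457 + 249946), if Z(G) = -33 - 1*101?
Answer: -87785/130511 ≈ -0.67263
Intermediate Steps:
Z(G) = -134 (Z(G) = -33 - 101 = -134)
o = -95241 (o = 7 + ((-35401 - 59713) - 134) = 7 + (-95114 - 134) = 7 - 95248 = -95241)
(o + 183026)/(-380457 + 249946) = (-95241 + 183026)/(-380457 + 249946) = 87785/(-130511) = 87785*(-1/130511) = -87785/130511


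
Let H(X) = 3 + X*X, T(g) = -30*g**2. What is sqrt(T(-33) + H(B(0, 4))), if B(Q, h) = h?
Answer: I*sqrt(32651) ≈ 180.7*I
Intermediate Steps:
H(X) = 3 + X**2
sqrt(T(-33) + H(B(0, 4))) = sqrt(-30*(-33)**2 + (3 + 4**2)) = sqrt(-30*1089 + (3 + 16)) = sqrt(-32670 + 19) = sqrt(-32651) = I*sqrt(32651)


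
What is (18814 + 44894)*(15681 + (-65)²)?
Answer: 1268171448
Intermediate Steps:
(18814 + 44894)*(15681 + (-65)²) = 63708*(15681 + 4225) = 63708*19906 = 1268171448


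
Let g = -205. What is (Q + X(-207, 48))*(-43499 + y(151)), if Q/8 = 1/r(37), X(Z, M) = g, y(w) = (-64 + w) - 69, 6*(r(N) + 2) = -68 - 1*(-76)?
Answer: 9435377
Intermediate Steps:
r(N) = -⅔ (r(N) = -2 + (-68 - 1*(-76))/6 = -2 + (-68 + 76)/6 = -2 + (⅙)*8 = -2 + 4/3 = -⅔)
y(w) = -133 + w
X(Z, M) = -205
Q = -12 (Q = 8/(-⅔) = 8*(-3/2) = -12)
(Q + X(-207, 48))*(-43499 + y(151)) = (-12 - 205)*(-43499 + (-133 + 151)) = -217*(-43499 + 18) = -217*(-43481) = 9435377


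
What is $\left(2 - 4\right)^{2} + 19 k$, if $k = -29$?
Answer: $-547$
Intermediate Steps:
$\left(2 - 4\right)^{2} + 19 k = \left(2 - 4\right)^{2} + 19 \left(-29\right) = \left(-2\right)^{2} - 551 = 4 - 551 = -547$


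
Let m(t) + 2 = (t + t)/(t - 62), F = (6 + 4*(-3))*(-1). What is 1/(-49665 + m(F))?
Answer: -14/695341 ≈ -2.0134e-5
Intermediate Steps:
F = 6 (F = (6 - 12)*(-1) = -6*(-1) = 6)
m(t) = -2 + 2*t/(-62 + t) (m(t) = -2 + (t + t)/(t - 62) = -2 + (2*t)/(-62 + t) = -2 + 2*t/(-62 + t))
1/(-49665 + m(F)) = 1/(-49665 + 124/(-62 + 6)) = 1/(-49665 + 124/(-56)) = 1/(-49665 + 124*(-1/56)) = 1/(-49665 - 31/14) = 1/(-695341/14) = -14/695341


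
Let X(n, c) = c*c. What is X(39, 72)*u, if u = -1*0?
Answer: 0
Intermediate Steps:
X(n, c) = c**2
u = 0
X(39, 72)*u = 72**2*0 = 5184*0 = 0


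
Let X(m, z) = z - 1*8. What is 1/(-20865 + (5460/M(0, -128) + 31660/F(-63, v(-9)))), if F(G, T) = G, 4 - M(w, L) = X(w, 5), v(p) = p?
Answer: -63/1297015 ≈ -4.8573e-5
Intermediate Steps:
X(m, z) = -8 + z (X(m, z) = z - 8 = -8 + z)
M(w, L) = 7 (M(w, L) = 4 - (-8 + 5) = 4 - 1*(-3) = 4 + 3 = 7)
1/(-20865 + (5460/M(0, -128) + 31660/F(-63, v(-9)))) = 1/(-20865 + (5460/7 + 31660/(-63))) = 1/(-20865 + (5460*(⅐) + 31660*(-1/63))) = 1/(-20865 + (780 - 31660/63)) = 1/(-20865 + 17480/63) = 1/(-1297015/63) = -63/1297015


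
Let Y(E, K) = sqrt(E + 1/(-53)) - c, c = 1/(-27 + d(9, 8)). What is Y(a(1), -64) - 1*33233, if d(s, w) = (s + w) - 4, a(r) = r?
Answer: -465261/14 + 2*sqrt(689)/53 ≈ -33232.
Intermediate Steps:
d(s, w) = -4 + s + w
c = -1/14 (c = 1/(-27 + (-4 + 9 + 8)) = 1/(-27 + 13) = 1/(-14) = -1/14 ≈ -0.071429)
Y(E, K) = 1/14 + sqrt(-1/53 + E) (Y(E, K) = sqrt(E + 1/(-53)) - 1*(-1/14) = sqrt(E - 1/53) + 1/14 = sqrt(-1/53 + E) + 1/14 = 1/14 + sqrt(-1/53 + E))
Y(a(1), -64) - 1*33233 = (1/14 + sqrt(-53 + 2809*1)/53) - 1*33233 = (1/14 + sqrt(-53 + 2809)/53) - 33233 = (1/14 + sqrt(2756)/53) - 33233 = (1/14 + (2*sqrt(689))/53) - 33233 = (1/14 + 2*sqrt(689)/53) - 33233 = -465261/14 + 2*sqrt(689)/53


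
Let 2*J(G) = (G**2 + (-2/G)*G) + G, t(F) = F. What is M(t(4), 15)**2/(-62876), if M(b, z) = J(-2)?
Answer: 0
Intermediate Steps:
J(G) = -1 + G/2 + G**2/2 (J(G) = ((G**2 + (-2/G)*G) + G)/2 = ((G**2 - 2) + G)/2 = ((-2 + G**2) + G)/2 = (-2 + G + G**2)/2 = -1 + G/2 + G**2/2)
M(b, z) = 0 (M(b, z) = -1 + (1/2)*(-2) + (1/2)*(-2)**2 = -1 - 1 + (1/2)*4 = -1 - 1 + 2 = 0)
M(t(4), 15)**2/(-62876) = 0**2/(-62876) = 0*(-1/62876) = 0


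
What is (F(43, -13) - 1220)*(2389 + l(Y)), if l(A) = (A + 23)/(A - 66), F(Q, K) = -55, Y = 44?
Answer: -66926025/22 ≈ -3.0421e+6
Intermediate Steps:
l(A) = (23 + A)/(-66 + A)
(F(43, -13) - 1220)*(2389 + l(Y)) = (-55 - 1220)*(2389 + (23 + 44)/(-66 + 44)) = -1275*(2389 + 67/(-22)) = -1275*(2389 - 1/22*67) = -1275*(2389 - 67/22) = -1275*52491/22 = -66926025/22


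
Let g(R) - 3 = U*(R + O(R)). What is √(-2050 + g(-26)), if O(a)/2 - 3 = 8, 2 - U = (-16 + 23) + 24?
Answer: I*√1931 ≈ 43.943*I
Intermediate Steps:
U = -29 (U = 2 - ((-16 + 23) + 24) = 2 - (7 + 24) = 2 - 1*31 = 2 - 31 = -29)
O(a) = 22 (O(a) = 6 + 2*8 = 6 + 16 = 22)
g(R) = -635 - 29*R (g(R) = 3 - 29*(R + 22) = 3 - 29*(22 + R) = 3 + (-638 - 29*R) = -635 - 29*R)
√(-2050 + g(-26)) = √(-2050 + (-635 - 29*(-26))) = √(-2050 + (-635 + 754)) = √(-2050 + 119) = √(-1931) = I*√1931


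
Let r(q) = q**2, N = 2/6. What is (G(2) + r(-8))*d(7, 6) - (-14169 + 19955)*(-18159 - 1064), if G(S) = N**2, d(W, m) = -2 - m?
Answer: 1001013886/9 ≈ 1.1122e+8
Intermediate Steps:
N = 1/3 (N = 2*(1/6) = 1/3 ≈ 0.33333)
G(S) = 1/9 (G(S) = (1/3)**2 = 1/9)
(G(2) + r(-8))*d(7, 6) - (-14169 + 19955)*(-18159 - 1064) = (1/9 + (-8)**2)*(-2 - 1*6) - (-14169 + 19955)*(-18159 - 1064) = (1/9 + 64)*(-2 - 6) - 5786*(-19223) = (577/9)*(-8) - 1*(-111224278) = -4616/9 + 111224278 = 1001013886/9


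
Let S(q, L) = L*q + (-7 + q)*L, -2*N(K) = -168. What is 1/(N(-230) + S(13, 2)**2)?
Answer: 1/1528 ≈ 0.00065445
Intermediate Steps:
N(K) = 84 (N(K) = -1/2*(-168) = 84)
S(q, L) = L*q + L*(-7 + q)
1/(N(-230) + S(13, 2)**2) = 1/(84 + (2*(-7 + 2*13))**2) = 1/(84 + (2*(-7 + 26))**2) = 1/(84 + (2*19)**2) = 1/(84 + 38**2) = 1/(84 + 1444) = 1/1528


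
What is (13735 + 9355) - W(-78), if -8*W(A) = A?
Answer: 92321/4 ≈ 23080.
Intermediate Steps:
W(A) = -A/8
(13735 + 9355) - W(-78) = (13735 + 9355) - (-1)*(-78)/8 = 23090 - 1*39/4 = 23090 - 39/4 = 92321/4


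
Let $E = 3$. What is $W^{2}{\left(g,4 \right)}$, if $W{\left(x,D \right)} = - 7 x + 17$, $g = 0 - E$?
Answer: $1444$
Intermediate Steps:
$g = -3$ ($g = 0 - 3 = -3$)
$W{\left(x,D \right)} = 17 - 7 x$
$W^{2}{\left(g,4 \right)} = \left(17 - -21\right)^{2} = \left(17 + 21\right)^{2} = 38^{2} = 1444$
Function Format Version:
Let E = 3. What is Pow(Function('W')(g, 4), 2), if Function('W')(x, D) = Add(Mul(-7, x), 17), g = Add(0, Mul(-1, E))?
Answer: 1444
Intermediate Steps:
g = -3 (g = Add(0, Mul(-1, 3)) = Add(0, -3) = -3)
Function('W')(x, D) = Add(17, Mul(-7, x))
Pow(Function('W')(g, 4), 2) = Pow(Add(17, Mul(-7, -3)), 2) = Pow(Add(17, 21), 2) = Pow(38, 2) = 1444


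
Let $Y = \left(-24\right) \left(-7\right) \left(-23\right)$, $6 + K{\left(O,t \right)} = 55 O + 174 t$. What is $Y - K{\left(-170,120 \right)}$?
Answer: $-15388$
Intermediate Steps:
$K{\left(O,t \right)} = -6 + 55 O + 174 t$ ($K{\left(O,t \right)} = -6 + \left(55 O + 174 t\right) = -6 + 55 O + 174 t$)
$Y = -3864$ ($Y = 168 \left(-23\right) = -3864$)
$Y - K{\left(-170,120 \right)} = -3864 - \left(-6 + 55 \left(-170\right) + 174 \cdot 120\right) = -3864 - \left(-6 - 9350 + 20880\right) = -3864 - 11524 = -15388$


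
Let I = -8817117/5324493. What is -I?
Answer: 2939039/1774831 ≈ 1.6560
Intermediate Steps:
I = -2939039/1774831 (I = -8817117*1/5324493 = -2939039/1774831 ≈ -1.6560)
-I = -1*(-2939039/1774831) = 2939039/1774831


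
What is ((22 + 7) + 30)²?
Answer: 3481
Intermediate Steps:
((22 + 7) + 30)² = (29 + 30)² = 59² = 3481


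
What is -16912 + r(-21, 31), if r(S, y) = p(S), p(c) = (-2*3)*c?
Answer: -16786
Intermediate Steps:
p(c) = -6*c
r(S, y) = -6*S
-16912 + r(-21, 31) = -16912 - 6*(-21) = -16912 + 126 = -16786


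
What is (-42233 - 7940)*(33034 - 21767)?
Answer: -565299191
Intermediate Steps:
(-42233 - 7940)*(33034 - 21767) = -50173*11267 = -565299191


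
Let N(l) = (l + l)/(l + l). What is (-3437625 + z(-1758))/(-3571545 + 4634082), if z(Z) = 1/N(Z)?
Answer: -3437624/1062537 ≈ -3.2353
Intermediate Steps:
N(l) = 1 (N(l) = (2*l)/((2*l)) = (2*l)*(1/(2*l)) = 1)
z(Z) = 1 (z(Z) = 1/1 = 1)
(-3437625 + z(-1758))/(-3571545 + 4634082) = (-3437625 + 1)/(-3571545 + 4634082) = -3437624/1062537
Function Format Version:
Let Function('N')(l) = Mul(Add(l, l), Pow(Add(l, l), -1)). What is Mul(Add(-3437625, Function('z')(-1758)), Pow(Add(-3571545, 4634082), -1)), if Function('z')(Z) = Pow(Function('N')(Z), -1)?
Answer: Rational(-3437624, 1062537) ≈ -3.2353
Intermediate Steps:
Function('N')(l) = 1 (Function('N')(l) = Mul(Mul(2, l), Pow(Mul(2, l), -1)) = Mul(Mul(2, l), Mul(Rational(1, 2), Pow(l, -1))) = 1)
Function('z')(Z) = 1 (Function('z')(Z) = Pow(1, -1) = 1)
Mul(Add(-3437625, Function('z')(-1758)), Pow(Add(-3571545, 4634082), -1)) = Mul(Add(-3437625, 1), Pow(Add(-3571545, 4634082), -1)) = Mul(-3437624, Pow(1062537, -1)) = Mul(-3437624, Rational(1, 1062537)) = Rational(-3437624, 1062537)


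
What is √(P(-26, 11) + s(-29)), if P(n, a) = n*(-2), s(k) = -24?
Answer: 2*√7 ≈ 5.2915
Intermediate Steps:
P(n, a) = -2*n
√(P(-26, 11) + s(-29)) = √(-2*(-26) - 24) = √(52 - 24) = √28 = 2*√7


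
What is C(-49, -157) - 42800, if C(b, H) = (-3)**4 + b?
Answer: -42768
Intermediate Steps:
C(b, H) = 81 + b
C(-49, -157) - 42800 = (81 - 49) - 42800 = 32 - 42800 = -42768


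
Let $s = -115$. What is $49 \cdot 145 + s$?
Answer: $6990$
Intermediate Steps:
$49 \cdot 145 + s = 49 \cdot 145 - 115 = 7105 - 115 = 6990$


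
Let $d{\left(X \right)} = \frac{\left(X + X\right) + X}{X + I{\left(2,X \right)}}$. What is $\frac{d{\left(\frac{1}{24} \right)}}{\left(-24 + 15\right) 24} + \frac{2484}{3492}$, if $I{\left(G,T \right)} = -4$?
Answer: $\frac{472057}{663480} \approx 0.71149$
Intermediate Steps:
$d{\left(X \right)} = \frac{3 X}{-4 + X}$ ($d{\left(X \right)} = \frac{\left(X + X\right) + X}{X - 4} = \frac{2 X + X}{-4 + X} = \frac{3 X}{-4 + X}$)
$\frac{d{\left(\frac{1}{24} \right)}}{\left(-24 + 15\right) 24} + \frac{2484}{3492} = \frac{3 \cdot \frac{1}{24} \frac{1}{-4 + \frac{1}{24}}}{\left(-24 + 15\right) 24} + \frac{2484}{3492} = \frac{3 \cdot \frac{1}{24} \frac{1}{-4 + \frac{1}{24}}}{\left(-9\right) 24} + 2484 \cdot \frac{1}{3492} = \frac{3 \cdot \frac{1}{24} \frac{1}{- \frac{95}{24}}}{-216} + \frac{69}{97} = 3 \cdot \frac{1}{24} \left(- \frac{24}{95}\right) \left(- \frac{1}{216}\right) + \frac{69}{97} = \left(- \frac{3}{95}\right) \left(- \frac{1}{216}\right) + \frac{69}{97} = \frac{1}{6840} + \frac{69}{97} = \frac{472057}{663480}$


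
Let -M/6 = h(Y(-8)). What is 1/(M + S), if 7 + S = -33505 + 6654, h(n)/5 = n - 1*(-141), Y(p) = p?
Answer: -1/30848 ≈ -3.2417e-5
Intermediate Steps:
h(n) = 705 + 5*n (h(n) = 5*(n - 1*(-141)) = 5*(n + 141) = 5*(141 + n) = 705 + 5*n)
S = -26858 (S = -7 + (-33505 + 6654) = -7 - 26851 = -26858)
M = -3990 (M = -6*(705 + 5*(-8)) = -6*(705 - 40) = -6*665 = -3990)
1/(M + S) = 1/(-3990 - 26858) = 1/(-30848) = -1/30848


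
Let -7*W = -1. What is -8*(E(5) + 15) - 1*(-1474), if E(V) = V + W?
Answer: 9190/7 ≈ 1312.9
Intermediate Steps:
W = 1/7 (W = -1/7*(-1) = 1/7 ≈ 0.14286)
E(V) = 1/7 + V (E(V) = V + 1/7 = 1/7 + V)
-8*(E(5) + 15) - 1*(-1474) = -8*((1/7 + 5) + 15) - 1*(-1474) = -8*(36/7 + 15) + 1474 = -8*141/7 + 1474 = -1128/7 + 1474 = 9190/7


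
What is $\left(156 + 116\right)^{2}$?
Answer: $73984$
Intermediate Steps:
$\left(156 + 116\right)^{2} = 272^{2} = 73984$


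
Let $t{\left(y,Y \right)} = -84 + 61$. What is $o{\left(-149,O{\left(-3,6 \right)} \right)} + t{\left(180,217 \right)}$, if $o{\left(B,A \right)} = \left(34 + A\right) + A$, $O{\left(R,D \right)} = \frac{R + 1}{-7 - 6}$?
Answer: $\frac{147}{13} \approx 11.308$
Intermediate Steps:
$O{\left(R,D \right)} = - \frac{1}{13} - \frac{R}{13}$ ($O{\left(R,D \right)} = \frac{1 + R}{-13} = \left(1 + R\right) \left(- \frac{1}{13}\right) = - \frac{1}{13} - \frac{R}{13}$)
$o{\left(B,A \right)} = 34 + 2 A$
$t{\left(y,Y \right)} = -23$
$o{\left(-149,O{\left(-3,6 \right)} \right)} + t{\left(180,217 \right)} = \left(34 + 2 \left(- \frac{1}{13} - - \frac{3}{13}\right)\right) - 23 = \left(34 + 2 \left(- \frac{1}{13} + \frac{3}{13}\right)\right) - 23 = \left(34 + 2 \cdot \frac{2}{13}\right) - 23 = \left(34 + \frac{4}{13}\right) - 23 = \frac{446}{13} - 23 = \frac{147}{13}$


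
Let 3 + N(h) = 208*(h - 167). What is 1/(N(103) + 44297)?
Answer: 1/30982 ≈ 3.2277e-5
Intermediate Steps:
N(h) = -34739 + 208*h (N(h) = -3 + 208*(h - 167) = -3 + 208*(-167 + h) = -3 + (-34736 + 208*h) = -34739 + 208*h)
1/(N(103) + 44297) = 1/((-34739 + 208*103) + 44297) = 1/((-34739 + 21424) + 44297) = 1/(-13315 + 44297) = 1/30982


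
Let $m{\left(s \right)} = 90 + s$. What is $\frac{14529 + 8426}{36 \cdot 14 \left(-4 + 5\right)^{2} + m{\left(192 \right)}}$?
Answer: $\frac{22955}{786} \approx 29.205$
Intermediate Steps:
$\frac{14529 + 8426}{36 \cdot 14 \left(-4 + 5\right)^{2} + m{\left(192 \right)}} = \frac{14529 + 8426}{36 \cdot 14 \left(-4 + 5\right)^{2} + \left(90 + 192\right)} = \frac{22955}{504 \cdot 1^{2} + 282} = \frac{22955}{504 \cdot 1 + 282} = \frac{22955}{504 + 282} = \frac{22955}{786}$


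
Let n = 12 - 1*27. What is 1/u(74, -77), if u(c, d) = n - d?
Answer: 1/62 ≈ 0.016129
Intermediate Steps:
n = -15 (n = 12 - 27 = -15)
u(c, d) = -15 - d
1/u(74, -77) = 1/(-15 - 1*(-77)) = 1/(-15 + 77) = 1/62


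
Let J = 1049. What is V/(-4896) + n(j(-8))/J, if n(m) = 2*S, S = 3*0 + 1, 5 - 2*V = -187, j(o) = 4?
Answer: -947/53499 ≈ -0.017701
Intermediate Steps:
V = 96 (V = 5/2 - ½*(-187) = 5/2 + 187/2 = 96)
S = 1 (S = 0 + 1 = 1)
n(m) = 2 (n(m) = 2*1 = 2)
V/(-4896) + n(j(-8))/J = 96/(-4896) + 2/1049 = 96*(-1/4896) + 2*(1/1049) = -1/51 + 2/1049 = -947/53499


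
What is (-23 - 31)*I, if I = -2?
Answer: 108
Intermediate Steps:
(-23 - 31)*I = (-23 - 31)*(-2) = -54*(-2) = 108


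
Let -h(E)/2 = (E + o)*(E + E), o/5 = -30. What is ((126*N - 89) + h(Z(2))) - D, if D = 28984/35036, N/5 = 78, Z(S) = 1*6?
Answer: 459901567/8759 ≈ 52506.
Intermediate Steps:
o = -150 (o = 5*(-30) = -150)
Z(S) = 6
N = 390 (N = 5*78 = 390)
h(E) = -4*E*(-150 + E) (h(E) = -2*(E - 150)*(E + E) = -2*(-150 + E)*2*E = -4*E*(-150 + E))
D = 7246/8759 (D = 28984*(1/35036) = 7246/8759 ≈ 0.82726)
((126*N - 89) + h(Z(2))) - D = ((126*390 - 89) + 4*6*(150 - 1*6)) - 1*7246/8759 = ((49140 - 89) + 4*6*(150 - 6)) - 7246/8759 = (49051 + 4*6*144) - 7246/8759 = (49051 + 3456) - 7246/8759 = 52507 - 7246/8759 = 459901567/8759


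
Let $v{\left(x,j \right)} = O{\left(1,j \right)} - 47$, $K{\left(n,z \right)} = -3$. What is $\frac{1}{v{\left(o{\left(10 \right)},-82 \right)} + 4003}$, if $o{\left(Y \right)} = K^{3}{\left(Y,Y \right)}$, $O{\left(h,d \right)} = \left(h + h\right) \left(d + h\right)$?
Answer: $\frac{1}{3794} \approx 0.00026357$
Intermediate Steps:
$O{\left(h,d \right)} = 2 h \left(d + h\right)$
$o{\left(Y \right)} = -27$ ($o{\left(Y \right)} = \left(-3\right)^{3} = -27$)
$v{\left(x,j \right)} = -45 + 2 j$ ($v{\left(x,j \right)} = 2 \cdot 1 \left(j + 1\right) - 47 = 2 \cdot 1 \left(1 + j\right) - 47 = \left(2 + 2 j\right) - 47 = -45 + 2 j$)
$\frac{1}{v{\left(o{\left(10 \right)},-82 \right)} + 4003} = \frac{1}{\left(-45 + 2 \left(-82\right)\right) + 4003} = \frac{1}{\left(-45 - 164\right) + 4003} = \frac{1}{-209 + 4003} = \frac{1}{3794}$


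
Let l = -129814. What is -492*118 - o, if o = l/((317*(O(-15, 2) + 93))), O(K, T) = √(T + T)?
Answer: -1748226626/30115 ≈ -58052.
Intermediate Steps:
O(K, T) = √2*√T (O(K, T) = √(2*T) = √2*√T)
o = -129814/30115 (o = -129814*1/(317*(√2*√2 + 93)) = -129814*1/(317*(2 + 93)) = -129814/(317*95) = -129814/30115 ≈ -4.3106)
-492*118 - o = -492*118 - 1*(-129814/30115) = -58056 + 129814/30115 = -1748226626/30115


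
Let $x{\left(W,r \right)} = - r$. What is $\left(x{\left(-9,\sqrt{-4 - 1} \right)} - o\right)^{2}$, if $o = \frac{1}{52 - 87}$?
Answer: $\frac{\left(1 - 35 i \sqrt{5}\right)^{2}}{1225} \approx -4.9992 - 0.12778 i$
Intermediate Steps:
$o = - \frac{1}{35}$ ($o = \frac{1}{-35} = - \frac{1}{35} \approx -0.028571$)
$\left(x{\left(-9,\sqrt{-4 - 1} \right)} - o\right)^{2} = \left(- \sqrt{-4 - 1} - - \frac{1}{35}\right)^{2} = \left(- \sqrt{-5} + \frac{1}{35}\right)^{2} = \left(- i \sqrt{5} + \frac{1}{35}\right)^{2} = \left(\frac{1}{35} - i \sqrt{5}\right)^{2}$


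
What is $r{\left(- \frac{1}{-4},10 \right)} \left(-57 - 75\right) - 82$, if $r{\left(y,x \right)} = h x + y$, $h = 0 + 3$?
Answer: $-4075$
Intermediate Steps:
$h = 3$
$r{\left(y,x \right)} = y + 3 x$ ($r{\left(y,x \right)} = 3 x + y = y + 3 x$)
$r{\left(- \frac{1}{-4},10 \right)} \left(-57 - 75\right) - 82 = \left(- \frac{1}{-4} + 3 \cdot 10\right) \left(-57 - 75\right) - 82 = \left(\left(-1\right) \left(- \frac{1}{4}\right) + 30\right) \left(-132\right) - 82 = \left(\frac{1}{4} + 30\right) \left(-132\right) - 82 = \frac{121}{4} \left(-132\right) - 82 = -3993 - 82 = -4075$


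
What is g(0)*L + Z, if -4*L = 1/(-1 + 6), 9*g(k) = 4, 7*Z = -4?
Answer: -187/315 ≈ -0.59365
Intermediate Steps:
Z = -4/7 (Z = (⅐)*(-4) = -4/7 ≈ -0.57143)
g(k) = 4/9 (g(k) = (⅑)*4 = 4/9)
L = -1/20 (L = -1/(4*(-1 + 6)) = -¼/5 = -¼*⅕ = -1/20 ≈ -0.050000)
g(0)*L + Z = (4/9)*(-1/20) - 4/7 = -1/45 - 4/7 = -187/315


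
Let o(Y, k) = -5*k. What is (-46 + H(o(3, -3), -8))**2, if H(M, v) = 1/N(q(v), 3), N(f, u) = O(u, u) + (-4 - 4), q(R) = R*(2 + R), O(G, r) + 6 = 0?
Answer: 416025/196 ≈ 2122.6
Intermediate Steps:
O(G, r) = -6 (O(G, r) = -6 + 0 = -6)
N(f, u) = -14 (N(f, u) = -6 + (-4 - 4) = -6 - 8 = -14)
H(M, v) = -1/14 (H(M, v) = 1/(-14) = -1/14)
(-46 + H(o(3, -3), -8))**2 = (-46 - 1/14)**2 = (-645/14)**2 = 416025/196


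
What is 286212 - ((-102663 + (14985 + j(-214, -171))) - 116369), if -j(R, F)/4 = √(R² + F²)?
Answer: 490259 + 4*√75037 ≈ 4.9135e+5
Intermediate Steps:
j(R, F) = -4*√(F² + R²) (j(R, F) = -4*√(R² + F²) = -4*√(F² + R²))
286212 - ((-102663 + (14985 + j(-214, -171))) - 116369) = 286212 - ((-102663 + (14985 - 4*√((-171)² + (-214)²))) - 116369) = 286212 - ((-102663 + (14985 - 4*√(29241 + 45796))) - 116369) = 286212 - ((-102663 + (14985 - 4*√75037)) - 116369) = 286212 - ((-87678 - 4*√75037) - 116369) = 286212 - (-204047 - 4*√75037) = 286212 + (204047 + 4*√75037) = 490259 + 4*√75037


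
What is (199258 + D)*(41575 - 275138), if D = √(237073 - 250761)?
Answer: -46539296254 - 467126*I*√3422 ≈ -4.6539e+10 - 2.7326e+7*I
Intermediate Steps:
D = 2*I*√3422 (D = √(-13688) = 2*I*√3422 ≈ 117.0*I)
(199258 + D)*(41575 - 275138) = (199258 + 2*I*√3422)*(41575 - 275138) = (199258 + 2*I*√3422)*(-233563) = -46539296254 - 467126*I*√3422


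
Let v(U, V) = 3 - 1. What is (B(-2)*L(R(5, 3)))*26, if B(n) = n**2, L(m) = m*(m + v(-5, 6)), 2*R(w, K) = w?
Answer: 1170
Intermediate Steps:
v(U, V) = 2
R(w, K) = w/2
L(m) = m*(2 + m) (L(m) = m*(m + 2) = m*(2 + m))
(B(-2)*L(R(5, 3)))*26 = ((-2)**2*(((1/2)*5)*(2 + (1/2)*5)))*26 = (4*(5*(2 + 5/2)/2))*26 = (4*((5/2)*(9/2)))*26 = (4*(45/4))*26 = 45*26 = 1170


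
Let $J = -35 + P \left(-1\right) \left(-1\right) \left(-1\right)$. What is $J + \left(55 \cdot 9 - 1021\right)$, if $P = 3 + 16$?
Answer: $-580$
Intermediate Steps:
$P = 19$
$J = -54$ ($J = -35 + 19 \left(-1\right) \left(-1\right) \left(-1\right) = -35 + 19 \cdot 1 \left(-1\right) = -35 + 19 \left(-1\right) = -35 - 19 = -54$)
$J + \left(55 \cdot 9 - 1021\right) = -54 + \left(55 \cdot 9 - 1021\right) = -54 + \left(495 - 1021\right) = -54 - 526 = -580$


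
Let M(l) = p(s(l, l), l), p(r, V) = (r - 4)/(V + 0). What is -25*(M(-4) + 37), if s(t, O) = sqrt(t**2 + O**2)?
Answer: -950 + 25*sqrt(2) ≈ -914.64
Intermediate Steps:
s(t, O) = sqrt(O**2 + t**2)
p(r, V) = (-4 + r)/V
M(l) = (-4 + sqrt(2)*sqrt(l**2))/l (M(l) = (-4 + sqrt(l**2 + l**2))/l = (-4 + sqrt(2*l**2))/l = (-4 + sqrt(2)*sqrt(l**2))/l)
-25*(M(-4) + 37) = -25*((-4 + sqrt(2)*sqrt((-4)**2))/(-4) + 37) = -25*(-(-4 + sqrt(2)*sqrt(16))/4 + 37) = -25*(-(-4 + sqrt(2)*4)/4 + 37) = -25*(-(-4 + 4*sqrt(2))/4 + 37) = -25*((1 - sqrt(2)) + 37) = -25*(38 - sqrt(2)) = -950 + 25*sqrt(2)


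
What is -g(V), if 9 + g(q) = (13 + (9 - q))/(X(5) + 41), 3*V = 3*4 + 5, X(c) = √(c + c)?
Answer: 43108/5013 + 49*√10/5013 ≈ 8.6302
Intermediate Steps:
X(c) = √2*√c (X(c) = √(2*c) = √2*√c)
V = 17/3 (V = (3*4 + 5)/3 = (12 + 5)/3 = (⅓)*17 = 17/3 ≈ 5.6667)
g(q) = -9 + (22 - q)/(41 + √10) (g(q) = -9 + (13 + (9 - q))/(√2*√5 + 41) = -9 + (22 - q)/(√10 + 41) = -9 + (22 - q)/(41 + √10))
-g(V) = -(-14137/1671 - 41/1671*17/3 - 22*√10/1671 + (1/1671)*(17/3)*√10) = -(-14137/1671 - 697/5013 - 22*√10/1671 + 17*√10/5013) = -(-43108/5013 - 49*√10/5013) = 43108/5013 + 49*√10/5013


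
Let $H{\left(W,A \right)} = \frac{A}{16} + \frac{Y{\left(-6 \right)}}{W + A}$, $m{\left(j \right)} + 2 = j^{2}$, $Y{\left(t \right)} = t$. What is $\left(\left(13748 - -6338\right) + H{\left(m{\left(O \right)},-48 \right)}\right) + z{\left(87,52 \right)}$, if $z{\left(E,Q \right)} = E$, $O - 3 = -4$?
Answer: $\frac{988336}{49} \approx 20170.0$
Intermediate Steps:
$O = -1$ ($O = 3 - 4 = -1$)
$m{\left(j \right)} = -2 + j^{2}$
$H{\left(W,A \right)} = - \frac{6}{A + W} + \frac{A}{16}$ ($H{\left(W,A \right)} = \frac{A}{16} - \frac{6}{W + A} = A \frac{1}{16} - \frac{6}{A + W} = \frac{A}{16} - \frac{6}{A + W} = - \frac{6}{A + W} + \frac{A}{16}$)
$\left(\left(13748 - -6338\right) + H{\left(m{\left(O \right)},-48 \right)}\right) + z{\left(87,52 \right)} = \left(\left(13748 - -6338\right) + \frac{-96 + \left(-48\right)^{2} - 48 \left(-2 + \left(-1\right)^{2}\right)}{16 \left(-48 - \left(2 - \left(-1\right)^{2}\right)\right)}\right) + 87 = \left(\left(13748 + 6338\right) + \frac{-96 + 2304 - 48 \left(-2 + 1\right)}{16 \left(-48 + \left(-2 + 1\right)\right)}\right) + 87 = \left(20086 + \frac{-96 + 2304 - -48}{16 \left(-48 - 1\right)}\right) + 87 = \left(20086 + \frac{-96 + 2304 + 48}{16 \left(-49\right)}\right) + 87 = \left(20086 + \frac{1}{16} \left(- \frac{1}{49}\right) 2256\right) + 87 = \left(20086 - \frac{141}{49}\right) + 87 = \frac{984073}{49} + 87 = \frac{988336}{49}$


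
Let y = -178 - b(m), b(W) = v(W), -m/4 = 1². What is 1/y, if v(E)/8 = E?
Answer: -1/146 ≈ -0.0068493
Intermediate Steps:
m = -4 (m = -4*1² = -4*1 = -4)
v(E) = 8*E
b(W) = 8*W
y = -146 (y = -178 - 8*(-4) = -178 - 1*(-32) = -178 + 32 = -146)
1/y = 1/(-146) = -1/146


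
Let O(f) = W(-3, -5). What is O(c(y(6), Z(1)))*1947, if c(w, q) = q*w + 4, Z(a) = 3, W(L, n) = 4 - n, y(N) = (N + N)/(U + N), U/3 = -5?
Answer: 17523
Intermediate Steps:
U = -15 (U = 3*(-5) = -15)
y(N) = 2*N/(-15 + N) (y(N) = (N + N)/(-15 + N) = (2*N)/(-15 + N) = 2*N/(-15 + N))
c(w, q) = 4 + q*w
O(f) = 9 (O(f) = 4 - 1*(-5) = 4 + 5 = 9)
O(c(y(6), Z(1)))*1947 = 9*1947 = 17523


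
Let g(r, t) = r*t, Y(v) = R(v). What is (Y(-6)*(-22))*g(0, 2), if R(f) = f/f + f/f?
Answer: 0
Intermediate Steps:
R(f) = 2 (R(f) = 1 + 1 = 2)
Y(v) = 2
(Y(-6)*(-22))*g(0, 2) = (2*(-22))*(0*2) = -44*0 = 0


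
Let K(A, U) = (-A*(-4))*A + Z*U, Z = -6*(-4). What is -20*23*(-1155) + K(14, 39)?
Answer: 533020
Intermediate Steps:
Z = 24
K(A, U) = 4*A² + 24*U (K(A, U) = (-A*(-4))*A + 24*U = (4*A)*A + 24*U = 4*A² + 24*U)
-20*23*(-1155) + K(14, 39) = -20*23*(-1155) + (4*14² + 24*39) = -460*(-1155) + (4*196 + 936) = 531300 + (784 + 936) = 531300 + 1720 = 533020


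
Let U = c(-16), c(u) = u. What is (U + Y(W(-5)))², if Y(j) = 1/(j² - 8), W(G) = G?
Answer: 73441/289 ≈ 254.12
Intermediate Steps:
Y(j) = 1/(-8 + j²)
U = -16
(U + Y(W(-5)))² = (-16 + 1/(-8 + (-5)²))² = (-16 + 1/(-8 + 25))² = (-16 + 1/17)² = (-271/17)² = 73441/289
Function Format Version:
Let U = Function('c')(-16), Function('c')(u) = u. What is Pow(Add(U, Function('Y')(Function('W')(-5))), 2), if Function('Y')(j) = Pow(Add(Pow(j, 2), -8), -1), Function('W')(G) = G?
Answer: Rational(73441, 289) ≈ 254.12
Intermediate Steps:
Function('Y')(j) = Pow(Add(-8, Pow(j, 2)), -1)
U = -16
Pow(Add(U, Function('Y')(Function('W')(-5))), 2) = Pow(Add(-16, Pow(Add(-8, Pow(-5, 2)), -1)), 2) = Pow(Add(-16, Pow(Add(-8, 25), -1)), 2) = Pow(Add(-16, Pow(17, -1)), 2) = Pow(Add(-16, Rational(1, 17)), 2) = Pow(Rational(-271, 17), 2) = Rational(73441, 289)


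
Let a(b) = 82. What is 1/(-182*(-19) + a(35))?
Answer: 1/3540 ≈ 0.00028249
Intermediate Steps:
1/(-182*(-19) + a(35)) = 1/(-182*(-19) + 82) = 1/(3458 + 82) = 1/3540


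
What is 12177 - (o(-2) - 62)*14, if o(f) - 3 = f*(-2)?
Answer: 12947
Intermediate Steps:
o(f) = 3 - 2*f (o(f) = 3 + f*(-2) = 3 - 2*f)
12177 - (o(-2) - 62)*14 = 12177 - ((3 - 2*(-2)) - 62)*14 = 12177 - ((3 + 4) - 62)*14 = 12177 - (7 - 62)*14 = 12177 - (-55)*14 = 12177 - 1*(-770) = 12177 + 770 = 12947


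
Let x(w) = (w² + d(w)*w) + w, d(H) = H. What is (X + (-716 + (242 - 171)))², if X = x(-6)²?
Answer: 13771521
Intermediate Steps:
x(w) = w + 2*w² (x(w) = (w² + w*w) + w = (w² + w²) + w = 2*w² + w = w + 2*w²)
X = 4356 (X = (-6*(1 + 2*(-6)))² = (-6*(1 - 12))² = (-6*(-11))² = 66² = 4356)
(X + (-716 + (242 - 171)))² = (4356 + (-716 + (242 - 171)))² = (4356 + (-716 + 71))² = (4356 - 645)² = 3711² = 13771521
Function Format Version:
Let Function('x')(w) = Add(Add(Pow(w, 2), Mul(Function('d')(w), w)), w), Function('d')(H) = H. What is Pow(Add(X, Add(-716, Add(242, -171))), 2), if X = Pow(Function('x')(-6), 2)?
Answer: 13771521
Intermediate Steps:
Function('x')(w) = Add(w, Mul(2, Pow(w, 2))) (Function('x')(w) = Add(Add(Pow(w, 2), Mul(w, w)), w) = Add(Add(Pow(w, 2), Pow(w, 2)), w) = Add(Mul(2, Pow(w, 2)), w) = Add(w, Mul(2, Pow(w, 2))))
X = 4356 (X = Pow(Mul(-6, Add(1, Mul(2, -6))), 2) = Pow(Mul(-6, Add(1, -12)), 2) = Pow(Mul(-6, -11), 2) = Pow(66, 2) = 4356)
Pow(Add(X, Add(-716, Add(242, -171))), 2) = Pow(Add(4356, Add(-716, Add(242, -171))), 2) = Pow(Add(4356, Add(-716, 71)), 2) = Pow(Add(4356, -645), 2) = Pow(3711, 2) = 13771521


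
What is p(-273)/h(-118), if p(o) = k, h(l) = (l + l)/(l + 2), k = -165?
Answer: -4785/59 ≈ -81.102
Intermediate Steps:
h(l) = 2*l/(2 + l) (h(l) = (2*l)/(2 + l) = 2*l/(2 + l))
p(o) = -165
p(-273)/h(-118) = -165/(2*(-118)/(2 - 118)) = -165/(2*(-118)/(-116)) = -165/(2*(-118)*(-1/116)) = -165/59/29 = -165*29/59 = -4785/59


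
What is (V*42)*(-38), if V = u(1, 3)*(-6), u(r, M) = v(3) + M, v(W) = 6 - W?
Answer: 57456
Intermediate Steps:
u(r, M) = 3 + M (u(r, M) = (6 - 1*3) + M = (6 - 3) + M = 3 + M)
V = -36 (V = (3 + 3)*(-6) = 6*(-6) = -36)
(V*42)*(-38) = -36*42*(-38) = -1512*(-38) = 57456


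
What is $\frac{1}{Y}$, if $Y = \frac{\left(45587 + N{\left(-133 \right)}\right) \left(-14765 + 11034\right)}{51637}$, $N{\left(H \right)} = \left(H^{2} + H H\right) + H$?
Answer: $- \frac{51637}{301584192} \approx -0.00017122$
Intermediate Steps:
$N{\left(H \right)} = H + 2 H^{2}$ ($N{\left(H \right)} = \left(H^{2} + H^{2}\right) + H = 2 H^{2} + H = H + 2 H^{2}$)
$Y = - \frac{301584192}{51637}$ ($Y = \frac{\left(45587 - 133 \left(1 + 2 \left(-133\right)\right)\right) \left(-14765 + 11034\right)}{51637} = \left(45587 - 133 \left(1 - 266\right)\right) \left(-3731\right) \frac{1}{51637} = \left(45587 - -35245\right) \left(-3731\right) \frac{1}{51637} = \left(45587 + 35245\right) \left(-3731\right) \frac{1}{51637} = 80832 \left(-3731\right) \frac{1}{51637} = \left(-301584192\right) \frac{1}{51637} = - \frac{301584192}{51637} \approx -5840.5$)
$\frac{1}{Y} = \frac{1}{- \frac{301584192}{51637}} = - \frac{51637}{301584192}$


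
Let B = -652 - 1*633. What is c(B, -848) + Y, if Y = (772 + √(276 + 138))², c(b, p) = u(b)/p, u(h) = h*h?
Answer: 504094279/848 + 4632*√46 ≈ 6.2587e+5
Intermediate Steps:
u(h) = h²
B = -1285 (B = -652 - 633 = -1285)
c(b, p) = b²/p
Y = (772 + 3*√46)² (Y = (772 + √414)² = (772 + 3*√46)² ≈ 6.2781e+5)
c(B, -848) + Y = (-1285)²/(-848) + (596398 + 4632*√46) = 1651225*(-1/848) + (596398 + 4632*√46) = -1651225/848 + (596398 + 4632*√46) = 504094279/848 + 4632*√46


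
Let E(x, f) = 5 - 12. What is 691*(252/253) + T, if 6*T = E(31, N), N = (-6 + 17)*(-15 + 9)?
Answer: 1043021/1518 ≈ 687.10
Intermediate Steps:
N = -66 (N = 11*(-6) = -66)
E(x, f) = -7
T = -7/6 (T = (⅙)*(-7) = -7/6 ≈ -1.1667)
691*(252/253) + T = 691*(252/253) - 7/6 = 174132/253 - 7/6 = 1043021/1518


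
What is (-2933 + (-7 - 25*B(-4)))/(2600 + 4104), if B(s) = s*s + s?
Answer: -405/838 ≈ -0.48329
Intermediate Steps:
B(s) = s + s² (B(s) = s² + s = s + s²)
(-2933 + (-7 - 25*B(-4)))/(2600 + 4104) = (-2933 + (-7 - (-100)*(1 - 4)))/(2600 + 4104) = (-2933 + (-7 - (-100)*(-3)))/6704 = (-2933 + (-7 - 25*12))*(1/6704) = (-2933 + (-7 - 300))*(1/6704) = (-2933 - 307)*(1/6704) = -3240*1/6704 = -405/838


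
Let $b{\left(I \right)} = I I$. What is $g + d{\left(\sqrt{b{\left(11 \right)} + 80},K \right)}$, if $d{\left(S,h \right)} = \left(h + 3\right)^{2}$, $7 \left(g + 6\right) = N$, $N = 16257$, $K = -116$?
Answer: $\frac{105598}{7} \approx 15085.0$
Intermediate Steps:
$b{\left(I \right)} = I^{2}$
$g = \frac{16215}{7}$ ($g = -6 + \frac{1}{7} \cdot 16257 = -6 + \frac{16257}{7} = \frac{16215}{7} \approx 2316.4$)
$d{\left(S,h \right)} = \left(3 + h\right)^{2}$
$g + d{\left(\sqrt{b{\left(11 \right)} + 80},K \right)} = \frac{16215}{7} + \left(3 - 116\right)^{2} = \frac{16215}{7} + \left(-113\right)^{2} = \frac{16215}{7} + 12769 = \frac{105598}{7}$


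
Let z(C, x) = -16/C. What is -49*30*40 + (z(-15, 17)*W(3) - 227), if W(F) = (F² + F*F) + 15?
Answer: -294959/5 ≈ -58992.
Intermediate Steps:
W(F) = 15 + 2*F² (W(F) = (F² + F²) + 15 = 2*F² + 15 = 15 + 2*F²)
-49*30*40 + (z(-15, 17)*W(3) - 227) = -49*30*40 + ((-16/(-15))*(15 + 2*3²) - 227) = -1470*40 + ((-16*(-1/15))*(15 + 2*9) - 227) = -58800 + (16*(15 + 18)/15 - 227) = -58800 + ((16/15)*33 - 227) = -58800 + (176/5 - 227) = -58800 - 959/5 = -294959/5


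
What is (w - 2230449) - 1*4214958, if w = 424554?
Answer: -6020853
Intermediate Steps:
(w - 2230449) - 1*4214958 = (424554 - 2230449) - 1*4214958 = -1805895 - 4214958 = -6020853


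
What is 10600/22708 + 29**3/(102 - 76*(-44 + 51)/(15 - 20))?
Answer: 695043065/5915434 ≈ 117.50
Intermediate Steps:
10600/22708 + 29**3/(102 - 76*(-44 + 51)/(15 - 20)) = 10600*(1/22708) + 24389/(102 - 532/(-5)) = 2650/5677 + 24389/(102 - 532*(-1)/5) = 2650/5677 + 24389/(102 - 76*(-7/5)) = 2650/5677 + 24389/(102 + 532/5) = 2650/5677 + 24389/(1042/5) = 2650/5677 + 24389*(5/1042) = 2650/5677 + 121945/1042 = 695043065/5915434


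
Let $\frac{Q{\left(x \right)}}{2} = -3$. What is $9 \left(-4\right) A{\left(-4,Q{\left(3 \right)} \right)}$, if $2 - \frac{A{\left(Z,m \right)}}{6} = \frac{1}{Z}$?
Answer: $-486$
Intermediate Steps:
$Q{\left(x \right)} = -6$ ($Q{\left(x \right)} = 2 \left(-3\right) = -6$)
$A{\left(Z,m \right)} = 12 - \frac{6}{Z}$
$9 \left(-4\right) A{\left(-4,Q{\left(3 \right)} \right)} = 9 \left(-4\right) \left(12 - \frac{6}{-4}\right) = - 36 \left(12 - - \frac{3}{2}\right) = - 36 \left(12 + \frac{3}{2}\right) = \left(-36\right) \frac{27}{2} = -486$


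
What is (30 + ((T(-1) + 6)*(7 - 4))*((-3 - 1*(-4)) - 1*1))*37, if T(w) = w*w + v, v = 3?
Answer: 1110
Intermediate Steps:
T(w) = 3 + w² (T(w) = w*w + 3 = w² + 3 = 3 + w²)
(30 + ((T(-1) + 6)*(7 - 4))*((-3 - 1*(-4)) - 1*1))*37 = (30 + (((3 + (-1)²) + 6)*(7 - 4))*((-3 - 1*(-4)) - 1*1))*37 = (30 + (((3 + 1) + 6)*3)*((-3 + 4) - 1))*37 = (30 + ((4 + 6)*3)*(1 - 1))*37 = (30 + (10*3)*0)*37 = (30 + 30*0)*37 = (30 + 0)*37 = 30*37 = 1110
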